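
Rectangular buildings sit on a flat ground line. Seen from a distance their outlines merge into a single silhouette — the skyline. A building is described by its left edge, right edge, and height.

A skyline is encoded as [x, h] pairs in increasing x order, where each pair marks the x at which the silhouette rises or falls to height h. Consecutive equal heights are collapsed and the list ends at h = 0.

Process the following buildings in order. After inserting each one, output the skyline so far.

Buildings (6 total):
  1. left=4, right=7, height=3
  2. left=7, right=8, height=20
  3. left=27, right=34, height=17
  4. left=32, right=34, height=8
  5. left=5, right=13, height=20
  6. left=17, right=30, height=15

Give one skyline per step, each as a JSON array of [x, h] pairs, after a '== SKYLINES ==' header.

== SKYLINES ==
[[4,3],[7,0]]
[[4,3],[7,20],[8,0]]
[[4,3],[7,20],[8,0],[27,17],[34,0]]
[[4,3],[7,20],[8,0],[27,17],[34,0]]
[[4,3],[5,20],[13,0],[27,17],[34,0]]
[[4,3],[5,20],[13,0],[17,15],[27,17],[34,0]]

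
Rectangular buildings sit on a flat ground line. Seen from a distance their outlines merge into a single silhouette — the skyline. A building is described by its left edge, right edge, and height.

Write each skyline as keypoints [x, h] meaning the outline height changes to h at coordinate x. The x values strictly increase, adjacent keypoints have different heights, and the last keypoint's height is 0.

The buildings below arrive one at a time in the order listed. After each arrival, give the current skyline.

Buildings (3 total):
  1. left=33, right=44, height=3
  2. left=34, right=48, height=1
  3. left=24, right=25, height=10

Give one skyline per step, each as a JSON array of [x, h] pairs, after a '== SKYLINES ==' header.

== SKYLINES ==
[[33,3],[44,0]]
[[33,3],[44,1],[48,0]]
[[24,10],[25,0],[33,3],[44,1],[48,0]]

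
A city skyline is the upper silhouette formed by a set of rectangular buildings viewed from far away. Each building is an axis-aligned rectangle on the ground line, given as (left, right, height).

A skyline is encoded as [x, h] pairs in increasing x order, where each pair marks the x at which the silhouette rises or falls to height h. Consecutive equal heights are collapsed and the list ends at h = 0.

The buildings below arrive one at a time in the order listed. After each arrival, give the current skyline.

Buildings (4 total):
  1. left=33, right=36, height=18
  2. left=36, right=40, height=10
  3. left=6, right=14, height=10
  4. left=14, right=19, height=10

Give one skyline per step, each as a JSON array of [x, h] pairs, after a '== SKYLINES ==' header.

== SKYLINES ==
[[33,18],[36,0]]
[[33,18],[36,10],[40,0]]
[[6,10],[14,0],[33,18],[36,10],[40,0]]
[[6,10],[19,0],[33,18],[36,10],[40,0]]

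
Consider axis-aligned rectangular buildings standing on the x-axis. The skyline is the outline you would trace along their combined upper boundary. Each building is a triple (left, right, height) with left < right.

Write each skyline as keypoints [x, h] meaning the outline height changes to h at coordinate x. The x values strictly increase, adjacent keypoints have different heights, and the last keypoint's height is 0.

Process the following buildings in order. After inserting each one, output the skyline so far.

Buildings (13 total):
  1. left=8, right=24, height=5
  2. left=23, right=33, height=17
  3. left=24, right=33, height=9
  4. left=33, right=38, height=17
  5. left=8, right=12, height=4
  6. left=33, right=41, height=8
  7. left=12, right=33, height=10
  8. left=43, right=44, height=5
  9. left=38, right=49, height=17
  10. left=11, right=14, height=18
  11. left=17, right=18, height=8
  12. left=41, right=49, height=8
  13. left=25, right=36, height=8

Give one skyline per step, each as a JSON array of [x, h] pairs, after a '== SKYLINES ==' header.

== SKYLINES ==
[[8,5],[24,0]]
[[8,5],[23,17],[33,0]]
[[8,5],[23,17],[33,0]]
[[8,5],[23,17],[38,0]]
[[8,5],[23,17],[38,0]]
[[8,5],[23,17],[38,8],[41,0]]
[[8,5],[12,10],[23,17],[38,8],[41,0]]
[[8,5],[12,10],[23,17],[38,8],[41,0],[43,5],[44,0]]
[[8,5],[12,10],[23,17],[49,0]]
[[8,5],[11,18],[14,10],[23,17],[49,0]]
[[8,5],[11,18],[14,10],[23,17],[49,0]]
[[8,5],[11,18],[14,10],[23,17],[49,0]]
[[8,5],[11,18],[14,10],[23,17],[49,0]]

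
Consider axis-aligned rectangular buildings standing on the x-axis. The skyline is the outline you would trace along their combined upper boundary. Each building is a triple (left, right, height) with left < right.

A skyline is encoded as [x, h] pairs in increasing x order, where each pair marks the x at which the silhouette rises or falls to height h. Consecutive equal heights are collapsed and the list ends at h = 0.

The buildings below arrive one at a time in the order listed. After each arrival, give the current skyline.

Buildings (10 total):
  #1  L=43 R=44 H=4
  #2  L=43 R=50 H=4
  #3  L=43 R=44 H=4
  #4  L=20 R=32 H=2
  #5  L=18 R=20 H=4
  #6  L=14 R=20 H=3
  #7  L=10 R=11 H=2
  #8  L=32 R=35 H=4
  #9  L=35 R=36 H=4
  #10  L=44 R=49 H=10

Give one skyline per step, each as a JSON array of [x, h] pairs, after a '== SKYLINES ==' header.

== SKYLINES ==
[[43,4],[44,0]]
[[43,4],[50,0]]
[[43,4],[50,0]]
[[20,2],[32,0],[43,4],[50,0]]
[[18,4],[20,2],[32,0],[43,4],[50,0]]
[[14,3],[18,4],[20,2],[32,0],[43,4],[50,0]]
[[10,2],[11,0],[14,3],[18,4],[20,2],[32,0],[43,4],[50,0]]
[[10,2],[11,0],[14,3],[18,4],[20,2],[32,4],[35,0],[43,4],[50,0]]
[[10,2],[11,0],[14,3],[18,4],[20,2],[32,4],[36,0],[43,4],[50,0]]
[[10,2],[11,0],[14,3],[18,4],[20,2],[32,4],[36,0],[43,4],[44,10],[49,4],[50,0]]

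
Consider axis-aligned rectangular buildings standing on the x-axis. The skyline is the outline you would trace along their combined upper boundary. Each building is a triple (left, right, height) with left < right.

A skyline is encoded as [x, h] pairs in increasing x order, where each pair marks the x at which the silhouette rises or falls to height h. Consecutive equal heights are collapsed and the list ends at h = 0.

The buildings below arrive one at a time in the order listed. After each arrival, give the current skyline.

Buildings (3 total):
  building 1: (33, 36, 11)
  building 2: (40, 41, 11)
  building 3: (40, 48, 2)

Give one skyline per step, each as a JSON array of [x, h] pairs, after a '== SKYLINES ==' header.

== SKYLINES ==
[[33,11],[36,0]]
[[33,11],[36,0],[40,11],[41,0]]
[[33,11],[36,0],[40,11],[41,2],[48,0]]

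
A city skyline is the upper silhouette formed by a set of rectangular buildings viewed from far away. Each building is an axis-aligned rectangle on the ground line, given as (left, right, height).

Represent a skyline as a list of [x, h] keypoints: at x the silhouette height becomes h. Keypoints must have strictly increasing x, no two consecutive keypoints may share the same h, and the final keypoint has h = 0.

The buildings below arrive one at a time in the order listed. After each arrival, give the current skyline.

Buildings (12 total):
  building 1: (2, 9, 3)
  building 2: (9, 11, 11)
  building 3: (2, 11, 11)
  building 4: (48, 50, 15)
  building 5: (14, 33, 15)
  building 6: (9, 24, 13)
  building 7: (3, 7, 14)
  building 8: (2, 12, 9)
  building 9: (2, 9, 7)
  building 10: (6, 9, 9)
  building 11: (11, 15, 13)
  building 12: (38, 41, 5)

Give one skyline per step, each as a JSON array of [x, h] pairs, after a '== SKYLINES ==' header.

== SKYLINES ==
[[2,3],[9,0]]
[[2,3],[9,11],[11,0]]
[[2,11],[11,0]]
[[2,11],[11,0],[48,15],[50,0]]
[[2,11],[11,0],[14,15],[33,0],[48,15],[50,0]]
[[2,11],[9,13],[14,15],[33,0],[48,15],[50,0]]
[[2,11],[3,14],[7,11],[9,13],[14,15],[33,0],[48,15],[50,0]]
[[2,11],[3,14],[7,11],[9,13],[14,15],[33,0],[48,15],[50,0]]
[[2,11],[3,14],[7,11],[9,13],[14,15],[33,0],[48,15],[50,0]]
[[2,11],[3,14],[7,11],[9,13],[14,15],[33,0],[48,15],[50,0]]
[[2,11],[3,14],[7,11],[9,13],[14,15],[33,0],[48,15],[50,0]]
[[2,11],[3,14],[7,11],[9,13],[14,15],[33,0],[38,5],[41,0],[48,15],[50,0]]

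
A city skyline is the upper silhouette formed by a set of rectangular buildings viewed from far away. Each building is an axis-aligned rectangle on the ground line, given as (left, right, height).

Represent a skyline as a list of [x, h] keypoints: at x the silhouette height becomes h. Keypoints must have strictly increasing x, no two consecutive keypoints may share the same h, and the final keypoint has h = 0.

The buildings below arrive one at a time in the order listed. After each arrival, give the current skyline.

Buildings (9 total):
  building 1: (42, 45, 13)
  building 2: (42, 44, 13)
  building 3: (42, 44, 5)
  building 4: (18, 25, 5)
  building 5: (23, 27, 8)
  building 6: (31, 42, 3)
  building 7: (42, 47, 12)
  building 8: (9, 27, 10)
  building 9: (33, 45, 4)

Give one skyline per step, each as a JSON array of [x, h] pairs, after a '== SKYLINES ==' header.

== SKYLINES ==
[[42,13],[45,0]]
[[42,13],[45,0]]
[[42,13],[45,0]]
[[18,5],[25,0],[42,13],[45,0]]
[[18,5],[23,8],[27,0],[42,13],[45,0]]
[[18,5],[23,8],[27,0],[31,3],[42,13],[45,0]]
[[18,5],[23,8],[27,0],[31,3],[42,13],[45,12],[47,0]]
[[9,10],[27,0],[31,3],[42,13],[45,12],[47,0]]
[[9,10],[27,0],[31,3],[33,4],[42,13],[45,12],[47,0]]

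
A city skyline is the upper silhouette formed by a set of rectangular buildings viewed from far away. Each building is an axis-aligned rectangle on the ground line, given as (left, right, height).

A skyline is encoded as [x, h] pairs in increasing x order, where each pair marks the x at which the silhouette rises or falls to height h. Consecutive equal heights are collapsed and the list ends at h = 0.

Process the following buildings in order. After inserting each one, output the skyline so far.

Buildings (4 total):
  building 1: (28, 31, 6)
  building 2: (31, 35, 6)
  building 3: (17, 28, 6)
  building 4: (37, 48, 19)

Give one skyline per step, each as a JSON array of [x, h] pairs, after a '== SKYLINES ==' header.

== SKYLINES ==
[[28,6],[31,0]]
[[28,6],[35,0]]
[[17,6],[35,0]]
[[17,6],[35,0],[37,19],[48,0]]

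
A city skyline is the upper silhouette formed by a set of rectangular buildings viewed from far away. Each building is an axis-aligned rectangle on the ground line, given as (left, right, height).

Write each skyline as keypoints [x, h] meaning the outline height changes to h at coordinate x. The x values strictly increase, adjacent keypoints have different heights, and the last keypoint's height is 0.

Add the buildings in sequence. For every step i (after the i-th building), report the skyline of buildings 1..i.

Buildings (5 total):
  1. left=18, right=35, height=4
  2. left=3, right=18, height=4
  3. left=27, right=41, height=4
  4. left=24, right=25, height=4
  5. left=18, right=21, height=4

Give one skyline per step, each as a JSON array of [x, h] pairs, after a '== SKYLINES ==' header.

== SKYLINES ==
[[18,4],[35,0]]
[[3,4],[35,0]]
[[3,4],[41,0]]
[[3,4],[41,0]]
[[3,4],[41,0]]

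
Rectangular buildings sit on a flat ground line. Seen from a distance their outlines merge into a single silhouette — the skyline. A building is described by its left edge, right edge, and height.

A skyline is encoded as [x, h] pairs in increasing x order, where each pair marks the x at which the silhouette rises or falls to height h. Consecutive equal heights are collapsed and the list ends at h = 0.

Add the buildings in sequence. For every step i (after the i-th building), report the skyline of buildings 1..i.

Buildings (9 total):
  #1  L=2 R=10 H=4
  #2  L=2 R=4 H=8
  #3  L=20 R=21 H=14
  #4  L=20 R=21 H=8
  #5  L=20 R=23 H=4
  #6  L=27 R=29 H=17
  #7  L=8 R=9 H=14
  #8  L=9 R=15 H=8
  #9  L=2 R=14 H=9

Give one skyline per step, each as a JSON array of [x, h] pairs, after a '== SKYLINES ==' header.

== SKYLINES ==
[[2,4],[10,0]]
[[2,8],[4,4],[10,0]]
[[2,8],[4,4],[10,0],[20,14],[21,0]]
[[2,8],[4,4],[10,0],[20,14],[21,0]]
[[2,8],[4,4],[10,0],[20,14],[21,4],[23,0]]
[[2,8],[4,4],[10,0],[20,14],[21,4],[23,0],[27,17],[29,0]]
[[2,8],[4,4],[8,14],[9,4],[10,0],[20,14],[21,4],[23,0],[27,17],[29,0]]
[[2,8],[4,4],[8,14],[9,8],[15,0],[20,14],[21,4],[23,0],[27,17],[29,0]]
[[2,9],[8,14],[9,9],[14,8],[15,0],[20,14],[21,4],[23,0],[27,17],[29,0]]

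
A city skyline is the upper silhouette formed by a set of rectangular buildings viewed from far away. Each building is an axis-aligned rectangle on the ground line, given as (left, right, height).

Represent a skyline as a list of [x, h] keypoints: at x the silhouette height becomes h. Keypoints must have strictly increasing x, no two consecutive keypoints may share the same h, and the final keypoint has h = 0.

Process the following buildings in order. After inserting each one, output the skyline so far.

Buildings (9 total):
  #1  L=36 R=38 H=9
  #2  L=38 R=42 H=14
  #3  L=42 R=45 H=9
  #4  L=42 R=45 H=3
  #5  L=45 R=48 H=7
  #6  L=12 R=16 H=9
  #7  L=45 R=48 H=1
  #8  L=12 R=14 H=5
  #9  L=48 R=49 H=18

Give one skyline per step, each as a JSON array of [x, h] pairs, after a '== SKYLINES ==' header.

== SKYLINES ==
[[36,9],[38,0]]
[[36,9],[38,14],[42,0]]
[[36,9],[38,14],[42,9],[45,0]]
[[36,9],[38,14],[42,9],[45,0]]
[[36,9],[38,14],[42,9],[45,7],[48,0]]
[[12,9],[16,0],[36,9],[38,14],[42,9],[45,7],[48,0]]
[[12,9],[16,0],[36,9],[38,14],[42,9],[45,7],[48,0]]
[[12,9],[16,0],[36,9],[38,14],[42,9],[45,7],[48,0]]
[[12,9],[16,0],[36,9],[38,14],[42,9],[45,7],[48,18],[49,0]]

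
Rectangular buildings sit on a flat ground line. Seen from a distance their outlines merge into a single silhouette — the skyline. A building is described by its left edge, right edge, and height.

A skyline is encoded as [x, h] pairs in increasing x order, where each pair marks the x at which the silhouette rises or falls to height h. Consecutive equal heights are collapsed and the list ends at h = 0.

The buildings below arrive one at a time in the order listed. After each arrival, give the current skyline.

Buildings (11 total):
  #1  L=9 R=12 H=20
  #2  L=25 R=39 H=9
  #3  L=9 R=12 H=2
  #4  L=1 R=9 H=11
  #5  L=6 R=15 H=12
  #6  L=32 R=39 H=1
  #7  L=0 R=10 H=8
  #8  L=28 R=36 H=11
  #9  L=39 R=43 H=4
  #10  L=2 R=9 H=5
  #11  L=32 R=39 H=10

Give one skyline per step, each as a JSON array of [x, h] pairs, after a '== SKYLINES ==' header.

== SKYLINES ==
[[9,20],[12,0]]
[[9,20],[12,0],[25,9],[39,0]]
[[9,20],[12,0],[25,9],[39,0]]
[[1,11],[9,20],[12,0],[25,9],[39,0]]
[[1,11],[6,12],[9,20],[12,12],[15,0],[25,9],[39,0]]
[[1,11],[6,12],[9,20],[12,12],[15,0],[25,9],[39,0]]
[[0,8],[1,11],[6,12],[9,20],[12,12],[15,0],[25,9],[39,0]]
[[0,8],[1,11],[6,12],[9,20],[12,12],[15,0],[25,9],[28,11],[36,9],[39,0]]
[[0,8],[1,11],[6,12],[9,20],[12,12],[15,0],[25,9],[28,11],[36,9],[39,4],[43,0]]
[[0,8],[1,11],[6,12],[9,20],[12,12],[15,0],[25,9],[28,11],[36,9],[39,4],[43,0]]
[[0,8],[1,11],[6,12],[9,20],[12,12],[15,0],[25,9],[28,11],[36,10],[39,4],[43,0]]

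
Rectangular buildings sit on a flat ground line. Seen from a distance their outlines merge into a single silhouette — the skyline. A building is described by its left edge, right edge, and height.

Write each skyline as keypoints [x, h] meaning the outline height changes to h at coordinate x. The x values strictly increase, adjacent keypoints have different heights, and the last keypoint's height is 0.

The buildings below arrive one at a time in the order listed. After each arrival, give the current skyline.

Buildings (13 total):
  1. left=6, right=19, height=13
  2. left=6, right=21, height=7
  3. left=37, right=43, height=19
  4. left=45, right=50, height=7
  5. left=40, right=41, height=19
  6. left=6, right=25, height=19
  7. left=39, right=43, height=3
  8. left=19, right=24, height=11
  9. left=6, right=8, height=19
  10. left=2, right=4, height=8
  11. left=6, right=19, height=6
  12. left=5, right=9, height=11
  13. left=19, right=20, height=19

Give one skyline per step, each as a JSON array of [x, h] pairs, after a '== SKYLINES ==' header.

== SKYLINES ==
[[6,13],[19,0]]
[[6,13],[19,7],[21,0]]
[[6,13],[19,7],[21,0],[37,19],[43,0]]
[[6,13],[19,7],[21,0],[37,19],[43,0],[45,7],[50,0]]
[[6,13],[19,7],[21,0],[37,19],[43,0],[45,7],[50,0]]
[[6,19],[25,0],[37,19],[43,0],[45,7],[50,0]]
[[6,19],[25,0],[37,19],[43,0],[45,7],[50,0]]
[[6,19],[25,0],[37,19],[43,0],[45,7],[50,0]]
[[6,19],[25,0],[37,19],[43,0],[45,7],[50,0]]
[[2,8],[4,0],[6,19],[25,0],[37,19],[43,0],[45,7],[50,0]]
[[2,8],[4,0],[6,19],[25,0],[37,19],[43,0],[45,7],[50,0]]
[[2,8],[4,0],[5,11],[6,19],[25,0],[37,19],[43,0],[45,7],[50,0]]
[[2,8],[4,0],[5,11],[6,19],[25,0],[37,19],[43,0],[45,7],[50,0]]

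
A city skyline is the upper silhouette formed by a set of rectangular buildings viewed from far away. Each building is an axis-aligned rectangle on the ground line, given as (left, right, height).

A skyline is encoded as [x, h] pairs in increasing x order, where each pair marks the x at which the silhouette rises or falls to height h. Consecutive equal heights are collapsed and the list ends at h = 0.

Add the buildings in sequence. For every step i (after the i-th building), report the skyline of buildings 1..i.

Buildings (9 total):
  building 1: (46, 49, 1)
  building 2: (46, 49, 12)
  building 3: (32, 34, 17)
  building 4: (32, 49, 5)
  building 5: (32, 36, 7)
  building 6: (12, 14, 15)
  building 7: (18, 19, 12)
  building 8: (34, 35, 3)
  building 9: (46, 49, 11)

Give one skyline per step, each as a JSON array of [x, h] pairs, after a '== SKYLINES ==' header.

== SKYLINES ==
[[46,1],[49,0]]
[[46,12],[49,0]]
[[32,17],[34,0],[46,12],[49,0]]
[[32,17],[34,5],[46,12],[49,0]]
[[32,17],[34,7],[36,5],[46,12],[49,0]]
[[12,15],[14,0],[32,17],[34,7],[36,5],[46,12],[49,0]]
[[12,15],[14,0],[18,12],[19,0],[32,17],[34,7],[36,5],[46,12],[49,0]]
[[12,15],[14,0],[18,12],[19,0],[32,17],[34,7],[36,5],[46,12],[49,0]]
[[12,15],[14,0],[18,12],[19,0],[32,17],[34,7],[36,5],[46,12],[49,0]]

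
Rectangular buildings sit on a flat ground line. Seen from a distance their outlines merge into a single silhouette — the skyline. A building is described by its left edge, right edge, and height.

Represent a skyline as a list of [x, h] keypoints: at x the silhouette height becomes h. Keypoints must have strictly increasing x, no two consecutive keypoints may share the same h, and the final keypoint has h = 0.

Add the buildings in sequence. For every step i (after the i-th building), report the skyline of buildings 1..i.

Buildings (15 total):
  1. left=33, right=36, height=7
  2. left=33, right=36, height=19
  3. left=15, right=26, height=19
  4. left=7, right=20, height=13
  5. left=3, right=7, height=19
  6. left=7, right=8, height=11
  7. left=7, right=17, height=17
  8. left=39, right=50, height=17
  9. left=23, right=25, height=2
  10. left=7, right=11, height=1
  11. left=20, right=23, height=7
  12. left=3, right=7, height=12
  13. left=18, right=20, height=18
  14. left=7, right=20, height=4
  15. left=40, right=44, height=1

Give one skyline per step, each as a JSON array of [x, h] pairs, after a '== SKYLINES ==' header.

== SKYLINES ==
[[33,7],[36,0]]
[[33,19],[36,0]]
[[15,19],[26,0],[33,19],[36,0]]
[[7,13],[15,19],[26,0],[33,19],[36,0]]
[[3,19],[7,13],[15,19],[26,0],[33,19],[36,0]]
[[3,19],[7,13],[15,19],[26,0],[33,19],[36,0]]
[[3,19],[7,17],[15,19],[26,0],[33,19],[36,0]]
[[3,19],[7,17],[15,19],[26,0],[33,19],[36,0],[39,17],[50,0]]
[[3,19],[7,17],[15,19],[26,0],[33,19],[36,0],[39,17],[50,0]]
[[3,19],[7,17],[15,19],[26,0],[33,19],[36,0],[39,17],[50,0]]
[[3,19],[7,17],[15,19],[26,0],[33,19],[36,0],[39,17],[50,0]]
[[3,19],[7,17],[15,19],[26,0],[33,19],[36,0],[39,17],[50,0]]
[[3,19],[7,17],[15,19],[26,0],[33,19],[36,0],[39,17],[50,0]]
[[3,19],[7,17],[15,19],[26,0],[33,19],[36,0],[39,17],[50,0]]
[[3,19],[7,17],[15,19],[26,0],[33,19],[36,0],[39,17],[50,0]]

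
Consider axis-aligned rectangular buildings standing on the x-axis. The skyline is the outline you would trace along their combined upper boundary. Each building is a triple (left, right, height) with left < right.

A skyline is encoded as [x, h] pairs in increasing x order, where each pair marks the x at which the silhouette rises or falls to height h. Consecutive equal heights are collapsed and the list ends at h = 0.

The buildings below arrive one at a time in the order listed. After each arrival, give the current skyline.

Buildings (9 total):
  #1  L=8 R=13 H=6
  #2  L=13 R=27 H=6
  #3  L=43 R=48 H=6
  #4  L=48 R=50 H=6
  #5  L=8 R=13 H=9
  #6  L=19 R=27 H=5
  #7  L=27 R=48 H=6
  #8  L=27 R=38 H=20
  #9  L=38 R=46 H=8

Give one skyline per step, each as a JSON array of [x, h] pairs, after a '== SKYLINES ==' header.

== SKYLINES ==
[[8,6],[13,0]]
[[8,6],[27,0]]
[[8,6],[27,0],[43,6],[48,0]]
[[8,6],[27,0],[43,6],[50,0]]
[[8,9],[13,6],[27,0],[43,6],[50,0]]
[[8,9],[13,6],[27,0],[43,6],[50,0]]
[[8,9],[13,6],[50,0]]
[[8,9],[13,6],[27,20],[38,6],[50,0]]
[[8,9],[13,6],[27,20],[38,8],[46,6],[50,0]]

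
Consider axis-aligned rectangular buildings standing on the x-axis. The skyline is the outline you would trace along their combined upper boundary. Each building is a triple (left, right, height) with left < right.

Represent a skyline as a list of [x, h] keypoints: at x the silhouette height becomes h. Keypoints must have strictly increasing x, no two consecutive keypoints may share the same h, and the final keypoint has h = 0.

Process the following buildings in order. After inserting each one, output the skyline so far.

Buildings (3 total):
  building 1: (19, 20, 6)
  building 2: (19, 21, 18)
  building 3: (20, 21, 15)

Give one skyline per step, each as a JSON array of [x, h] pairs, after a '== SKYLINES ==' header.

== SKYLINES ==
[[19,6],[20,0]]
[[19,18],[21,0]]
[[19,18],[21,0]]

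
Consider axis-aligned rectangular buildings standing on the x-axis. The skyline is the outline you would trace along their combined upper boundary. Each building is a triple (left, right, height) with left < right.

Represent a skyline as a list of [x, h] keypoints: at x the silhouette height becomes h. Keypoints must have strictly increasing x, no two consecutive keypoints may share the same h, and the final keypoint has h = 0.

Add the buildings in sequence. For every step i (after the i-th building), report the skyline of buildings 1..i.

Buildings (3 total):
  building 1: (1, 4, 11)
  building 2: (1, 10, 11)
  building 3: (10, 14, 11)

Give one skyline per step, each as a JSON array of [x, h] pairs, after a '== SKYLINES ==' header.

== SKYLINES ==
[[1,11],[4,0]]
[[1,11],[10,0]]
[[1,11],[14,0]]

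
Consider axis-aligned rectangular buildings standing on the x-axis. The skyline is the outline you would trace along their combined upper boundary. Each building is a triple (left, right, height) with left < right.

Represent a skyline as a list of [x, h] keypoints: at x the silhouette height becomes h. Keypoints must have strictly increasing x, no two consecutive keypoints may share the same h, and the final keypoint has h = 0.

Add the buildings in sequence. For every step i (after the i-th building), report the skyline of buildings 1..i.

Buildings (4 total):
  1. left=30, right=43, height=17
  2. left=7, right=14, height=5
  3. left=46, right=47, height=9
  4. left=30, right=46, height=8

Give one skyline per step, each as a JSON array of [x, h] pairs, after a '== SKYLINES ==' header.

== SKYLINES ==
[[30,17],[43,0]]
[[7,5],[14,0],[30,17],[43,0]]
[[7,5],[14,0],[30,17],[43,0],[46,9],[47,0]]
[[7,5],[14,0],[30,17],[43,8],[46,9],[47,0]]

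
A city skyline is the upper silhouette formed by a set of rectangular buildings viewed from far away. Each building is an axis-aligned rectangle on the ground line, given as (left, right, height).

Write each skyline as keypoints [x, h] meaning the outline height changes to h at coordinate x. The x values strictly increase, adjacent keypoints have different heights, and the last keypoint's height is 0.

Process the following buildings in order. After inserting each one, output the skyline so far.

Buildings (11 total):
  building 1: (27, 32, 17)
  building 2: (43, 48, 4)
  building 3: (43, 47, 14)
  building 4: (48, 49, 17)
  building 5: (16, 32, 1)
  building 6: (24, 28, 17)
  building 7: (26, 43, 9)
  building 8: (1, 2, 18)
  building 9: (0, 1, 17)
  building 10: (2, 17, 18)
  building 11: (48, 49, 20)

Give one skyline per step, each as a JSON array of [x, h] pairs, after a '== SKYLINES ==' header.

== SKYLINES ==
[[27,17],[32,0]]
[[27,17],[32,0],[43,4],[48,0]]
[[27,17],[32,0],[43,14],[47,4],[48,0]]
[[27,17],[32,0],[43,14],[47,4],[48,17],[49,0]]
[[16,1],[27,17],[32,0],[43,14],[47,4],[48,17],[49,0]]
[[16,1],[24,17],[32,0],[43,14],[47,4],[48,17],[49,0]]
[[16,1],[24,17],[32,9],[43,14],[47,4],[48,17],[49,0]]
[[1,18],[2,0],[16,1],[24,17],[32,9],[43,14],[47,4],[48,17],[49,0]]
[[0,17],[1,18],[2,0],[16,1],[24,17],[32,9],[43,14],[47,4],[48,17],[49,0]]
[[0,17],[1,18],[17,1],[24,17],[32,9],[43,14],[47,4],[48,17],[49,0]]
[[0,17],[1,18],[17,1],[24,17],[32,9],[43,14],[47,4],[48,20],[49,0]]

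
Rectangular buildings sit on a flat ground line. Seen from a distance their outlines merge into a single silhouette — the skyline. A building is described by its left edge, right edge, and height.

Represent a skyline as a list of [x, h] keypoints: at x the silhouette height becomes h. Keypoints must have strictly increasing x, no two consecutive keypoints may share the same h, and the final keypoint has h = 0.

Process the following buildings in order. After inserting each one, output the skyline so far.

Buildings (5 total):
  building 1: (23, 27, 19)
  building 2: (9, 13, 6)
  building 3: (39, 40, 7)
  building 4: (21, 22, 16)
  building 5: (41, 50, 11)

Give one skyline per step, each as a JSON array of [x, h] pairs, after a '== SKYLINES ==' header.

== SKYLINES ==
[[23,19],[27,0]]
[[9,6],[13,0],[23,19],[27,0]]
[[9,6],[13,0],[23,19],[27,0],[39,7],[40,0]]
[[9,6],[13,0],[21,16],[22,0],[23,19],[27,0],[39,7],[40,0]]
[[9,6],[13,0],[21,16],[22,0],[23,19],[27,0],[39,7],[40,0],[41,11],[50,0]]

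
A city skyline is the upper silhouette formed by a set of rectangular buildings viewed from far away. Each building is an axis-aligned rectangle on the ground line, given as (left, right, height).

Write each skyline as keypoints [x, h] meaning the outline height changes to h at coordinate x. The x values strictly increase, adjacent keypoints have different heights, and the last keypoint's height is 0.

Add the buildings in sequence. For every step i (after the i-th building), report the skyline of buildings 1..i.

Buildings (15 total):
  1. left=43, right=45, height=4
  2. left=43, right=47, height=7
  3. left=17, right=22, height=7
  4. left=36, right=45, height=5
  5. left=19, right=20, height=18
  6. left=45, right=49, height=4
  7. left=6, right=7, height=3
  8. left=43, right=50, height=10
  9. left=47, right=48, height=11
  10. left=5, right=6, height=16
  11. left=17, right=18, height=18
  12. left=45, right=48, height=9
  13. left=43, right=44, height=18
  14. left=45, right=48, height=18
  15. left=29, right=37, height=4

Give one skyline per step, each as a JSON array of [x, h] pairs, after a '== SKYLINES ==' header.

== SKYLINES ==
[[43,4],[45,0]]
[[43,7],[47,0]]
[[17,7],[22,0],[43,7],[47,0]]
[[17,7],[22,0],[36,5],[43,7],[47,0]]
[[17,7],[19,18],[20,7],[22,0],[36,5],[43,7],[47,0]]
[[17,7],[19,18],[20,7],[22,0],[36,5],[43,7],[47,4],[49,0]]
[[6,3],[7,0],[17,7],[19,18],[20,7],[22,0],[36,5],[43,7],[47,4],[49,0]]
[[6,3],[7,0],[17,7],[19,18],[20,7],[22,0],[36,5],[43,10],[50,0]]
[[6,3],[7,0],[17,7],[19,18],[20,7],[22,0],[36,5],[43,10],[47,11],[48,10],[50,0]]
[[5,16],[6,3],[7,0],[17,7],[19,18],[20,7],[22,0],[36,5],[43,10],[47,11],[48,10],[50,0]]
[[5,16],[6,3],[7,0],[17,18],[18,7],[19,18],[20,7],[22,0],[36,5],[43,10],[47,11],[48,10],[50,0]]
[[5,16],[6,3],[7,0],[17,18],[18,7],[19,18],[20,7],[22,0],[36,5],[43,10],[47,11],[48,10],[50,0]]
[[5,16],[6,3],[7,0],[17,18],[18,7],[19,18],[20,7],[22,0],[36,5],[43,18],[44,10],[47,11],[48,10],[50,0]]
[[5,16],[6,3],[7,0],[17,18],[18,7],[19,18],[20,7],[22,0],[36,5],[43,18],[44,10],[45,18],[48,10],[50,0]]
[[5,16],[6,3],[7,0],[17,18],[18,7],[19,18],[20,7],[22,0],[29,4],[36,5],[43,18],[44,10],[45,18],[48,10],[50,0]]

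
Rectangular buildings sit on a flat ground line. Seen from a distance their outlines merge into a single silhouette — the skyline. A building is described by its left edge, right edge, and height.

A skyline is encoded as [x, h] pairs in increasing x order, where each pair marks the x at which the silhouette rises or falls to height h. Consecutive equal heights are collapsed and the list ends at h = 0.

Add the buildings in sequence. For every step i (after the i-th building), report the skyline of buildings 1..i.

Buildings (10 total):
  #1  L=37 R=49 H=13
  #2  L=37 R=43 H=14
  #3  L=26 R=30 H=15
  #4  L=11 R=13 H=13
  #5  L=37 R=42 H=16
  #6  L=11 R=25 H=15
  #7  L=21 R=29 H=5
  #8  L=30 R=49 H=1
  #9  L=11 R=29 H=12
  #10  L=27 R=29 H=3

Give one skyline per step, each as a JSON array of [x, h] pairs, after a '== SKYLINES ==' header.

== SKYLINES ==
[[37,13],[49,0]]
[[37,14],[43,13],[49,0]]
[[26,15],[30,0],[37,14],[43,13],[49,0]]
[[11,13],[13,0],[26,15],[30,0],[37,14],[43,13],[49,0]]
[[11,13],[13,0],[26,15],[30,0],[37,16],[42,14],[43,13],[49,0]]
[[11,15],[25,0],[26,15],[30,0],[37,16],[42,14],[43,13],[49,0]]
[[11,15],[25,5],[26,15],[30,0],[37,16],[42,14],[43,13],[49,0]]
[[11,15],[25,5],[26,15],[30,1],[37,16],[42,14],[43,13],[49,0]]
[[11,15],[25,12],[26,15],[30,1],[37,16],[42,14],[43,13],[49,0]]
[[11,15],[25,12],[26,15],[30,1],[37,16],[42,14],[43,13],[49,0]]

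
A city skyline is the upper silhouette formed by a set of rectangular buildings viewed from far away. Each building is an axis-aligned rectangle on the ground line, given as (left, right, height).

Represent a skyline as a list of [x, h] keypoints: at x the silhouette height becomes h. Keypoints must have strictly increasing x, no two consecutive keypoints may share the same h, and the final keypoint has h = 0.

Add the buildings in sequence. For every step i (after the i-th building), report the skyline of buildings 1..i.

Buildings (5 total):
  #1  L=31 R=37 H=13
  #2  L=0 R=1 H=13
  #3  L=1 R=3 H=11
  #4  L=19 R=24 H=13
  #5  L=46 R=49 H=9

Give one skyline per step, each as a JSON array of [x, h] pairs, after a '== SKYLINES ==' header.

== SKYLINES ==
[[31,13],[37,0]]
[[0,13],[1,0],[31,13],[37,0]]
[[0,13],[1,11],[3,0],[31,13],[37,0]]
[[0,13],[1,11],[3,0],[19,13],[24,0],[31,13],[37,0]]
[[0,13],[1,11],[3,0],[19,13],[24,0],[31,13],[37,0],[46,9],[49,0]]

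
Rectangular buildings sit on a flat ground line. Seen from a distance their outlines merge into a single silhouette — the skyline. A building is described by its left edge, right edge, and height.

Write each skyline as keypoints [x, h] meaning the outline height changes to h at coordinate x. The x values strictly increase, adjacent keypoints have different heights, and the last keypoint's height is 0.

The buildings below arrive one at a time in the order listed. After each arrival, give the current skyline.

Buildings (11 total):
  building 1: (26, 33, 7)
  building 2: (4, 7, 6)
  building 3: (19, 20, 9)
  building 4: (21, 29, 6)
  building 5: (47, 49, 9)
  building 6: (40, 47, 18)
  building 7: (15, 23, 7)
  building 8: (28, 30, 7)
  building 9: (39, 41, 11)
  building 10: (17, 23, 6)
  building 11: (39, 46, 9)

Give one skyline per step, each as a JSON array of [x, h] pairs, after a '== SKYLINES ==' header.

== SKYLINES ==
[[26,7],[33,0]]
[[4,6],[7,0],[26,7],[33,0]]
[[4,6],[7,0],[19,9],[20,0],[26,7],[33,0]]
[[4,6],[7,0],[19,9],[20,0],[21,6],[26,7],[33,0]]
[[4,6],[7,0],[19,9],[20,0],[21,6],[26,7],[33,0],[47,9],[49,0]]
[[4,6],[7,0],[19,9],[20,0],[21,6],[26,7],[33,0],[40,18],[47,9],[49,0]]
[[4,6],[7,0],[15,7],[19,9],[20,7],[23,6],[26,7],[33,0],[40,18],[47,9],[49,0]]
[[4,6],[7,0],[15,7],[19,9],[20,7],[23,6],[26,7],[33,0],[40,18],[47,9],[49,0]]
[[4,6],[7,0],[15,7],[19,9],[20,7],[23,6],[26,7],[33,0],[39,11],[40,18],[47,9],[49,0]]
[[4,6],[7,0],[15,7],[19,9],[20,7],[23,6],[26,7],[33,0],[39,11],[40,18],[47,9],[49,0]]
[[4,6],[7,0],[15,7],[19,9],[20,7],[23,6],[26,7],[33,0],[39,11],[40,18],[47,9],[49,0]]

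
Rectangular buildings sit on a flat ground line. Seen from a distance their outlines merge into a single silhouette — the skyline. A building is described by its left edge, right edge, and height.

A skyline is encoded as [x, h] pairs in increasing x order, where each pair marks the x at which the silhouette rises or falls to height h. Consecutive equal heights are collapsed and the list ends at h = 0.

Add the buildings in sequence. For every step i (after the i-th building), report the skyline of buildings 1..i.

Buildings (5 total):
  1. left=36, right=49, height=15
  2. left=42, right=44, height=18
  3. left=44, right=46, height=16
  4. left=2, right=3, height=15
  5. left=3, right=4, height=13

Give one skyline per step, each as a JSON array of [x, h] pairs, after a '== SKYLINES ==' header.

== SKYLINES ==
[[36,15],[49,0]]
[[36,15],[42,18],[44,15],[49,0]]
[[36,15],[42,18],[44,16],[46,15],[49,0]]
[[2,15],[3,0],[36,15],[42,18],[44,16],[46,15],[49,0]]
[[2,15],[3,13],[4,0],[36,15],[42,18],[44,16],[46,15],[49,0]]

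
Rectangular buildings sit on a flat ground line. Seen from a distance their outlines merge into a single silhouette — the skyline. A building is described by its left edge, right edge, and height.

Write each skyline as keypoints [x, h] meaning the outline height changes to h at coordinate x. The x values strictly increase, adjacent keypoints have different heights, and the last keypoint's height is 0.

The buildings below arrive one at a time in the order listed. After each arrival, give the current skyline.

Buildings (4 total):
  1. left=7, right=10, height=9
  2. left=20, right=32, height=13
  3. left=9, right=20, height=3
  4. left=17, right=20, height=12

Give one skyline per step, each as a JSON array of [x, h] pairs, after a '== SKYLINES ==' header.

== SKYLINES ==
[[7,9],[10,0]]
[[7,9],[10,0],[20,13],[32,0]]
[[7,9],[10,3],[20,13],[32,0]]
[[7,9],[10,3],[17,12],[20,13],[32,0]]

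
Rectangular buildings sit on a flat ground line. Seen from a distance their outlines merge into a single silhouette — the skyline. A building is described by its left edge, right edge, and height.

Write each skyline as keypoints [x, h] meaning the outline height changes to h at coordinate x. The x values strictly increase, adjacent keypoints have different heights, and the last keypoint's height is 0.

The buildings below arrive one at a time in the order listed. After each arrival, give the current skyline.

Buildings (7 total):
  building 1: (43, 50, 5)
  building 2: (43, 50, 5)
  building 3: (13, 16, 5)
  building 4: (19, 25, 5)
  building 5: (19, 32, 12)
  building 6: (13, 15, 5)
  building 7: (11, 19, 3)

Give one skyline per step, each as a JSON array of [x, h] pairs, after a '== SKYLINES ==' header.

== SKYLINES ==
[[43,5],[50,0]]
[[43,5],[50,0]]
[[13,5],[16,0],[43,5],[50,0]]
[[13,5],[16,0],[19,5],[25,0],[43,5],[50,0]]
[[13,5],[16,0],[19,12],[32,0],[43,5],[50,0]]
[[13,5],[16,0],[19,12],[32,0],[43,5],[50,0]]
[[11,3],[13,5],[16,3],[19,12],[32,0],[43,5],[50,0]]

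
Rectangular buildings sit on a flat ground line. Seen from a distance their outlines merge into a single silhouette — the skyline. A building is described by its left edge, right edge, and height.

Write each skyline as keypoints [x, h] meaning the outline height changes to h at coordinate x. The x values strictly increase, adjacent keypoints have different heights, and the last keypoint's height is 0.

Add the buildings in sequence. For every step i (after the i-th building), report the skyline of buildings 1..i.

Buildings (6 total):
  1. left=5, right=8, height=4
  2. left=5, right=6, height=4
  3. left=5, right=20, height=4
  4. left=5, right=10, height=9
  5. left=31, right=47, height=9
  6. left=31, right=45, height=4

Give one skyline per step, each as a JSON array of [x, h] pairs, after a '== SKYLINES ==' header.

== SKYLINES ==
[[5,4],[8,0]]
[[5,4],[8,0]]
[[5,4],[20,0]]
[[5,9],[10,4],[20,0]]
[[5,9],[10,4],[20,0],[31,9],[47,0]]
[[5,9],[10,4],[20,0],[31,9],[47,0]]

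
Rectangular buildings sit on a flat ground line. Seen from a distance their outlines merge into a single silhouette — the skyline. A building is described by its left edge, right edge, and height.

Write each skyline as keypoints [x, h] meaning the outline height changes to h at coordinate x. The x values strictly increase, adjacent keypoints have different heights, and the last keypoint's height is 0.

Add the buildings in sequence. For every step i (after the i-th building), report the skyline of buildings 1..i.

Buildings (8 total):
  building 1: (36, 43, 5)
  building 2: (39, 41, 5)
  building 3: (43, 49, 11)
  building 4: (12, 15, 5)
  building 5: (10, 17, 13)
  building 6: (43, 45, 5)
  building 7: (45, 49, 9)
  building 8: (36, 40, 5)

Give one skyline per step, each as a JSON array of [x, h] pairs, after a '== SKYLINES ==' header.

== SKYLINES ==
[[36,5],[43,0]]
[[36,5],[43,0]]
[[36,5],[43,11],[49,0]]
[[12,5],[15,0],[36,5],[43,11],[49,0]]
[[10,13],[17,0],[36,5],[43,11],[49,0]]
[[10,13],[17,0],[36,5],[43,11],[49,0]]
[[10,13],[17,0],[36,5],[43,11],[49,0]]
[[10,13],[17,0],[36,5],[43,11],[49,0]]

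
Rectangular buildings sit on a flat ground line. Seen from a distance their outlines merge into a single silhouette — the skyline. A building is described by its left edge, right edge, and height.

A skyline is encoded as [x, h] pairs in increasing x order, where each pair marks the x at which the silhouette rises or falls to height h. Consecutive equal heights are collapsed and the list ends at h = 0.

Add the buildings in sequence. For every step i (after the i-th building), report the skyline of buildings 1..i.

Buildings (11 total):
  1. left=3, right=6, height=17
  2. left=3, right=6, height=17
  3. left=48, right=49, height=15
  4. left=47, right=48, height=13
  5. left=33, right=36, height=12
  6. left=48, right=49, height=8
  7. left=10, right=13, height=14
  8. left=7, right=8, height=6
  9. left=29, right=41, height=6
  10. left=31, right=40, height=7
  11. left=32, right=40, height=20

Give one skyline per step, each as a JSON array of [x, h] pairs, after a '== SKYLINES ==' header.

== SKYLINES ==
[[3,17],[6,0]]
[[3,17],[6,0]]
[[3,17],[6,0],[48,15],[49,0]]
[[3,17],[6,0],[47,13],[48,15],[49,0]]
[[3,17],[6,0],[33,12],[36,0],[47,13],[48,15],[49,0]]
[[3,17],[6,0],[33,12],[36,0],[47,13],[48,15],[49,0]]
[[3,17],[6,0],[10,14],[13,0],[33,12],[36,0],[47,13],[48,15],[49,0]]
[[3,17],[6,0],[7,6],[8,0],[10,14],[13,0],[33,12],[36,0],[47,13],[48,15],[49,0]]
[[3,17],[6,0],[7,6],[8,0],[10,14],[13,0],[29,6],[33,12],[36,6],[41,0],[47,13],[48,15],[49,0]]
[[3,17],[6,0],[7,6],[8,0],[10,14],[13,0],[29,6],[31,7],[33,12],[36,7],[40,6],[41,0],[47,13],[48,15],[49,0]]
[[3,17],[6,0],[7,6],[8,0],[10,14],[13,0],[29,6],[31,7],[32,20],[40,6],[41,0],[47,13],[48,15],[49,0]]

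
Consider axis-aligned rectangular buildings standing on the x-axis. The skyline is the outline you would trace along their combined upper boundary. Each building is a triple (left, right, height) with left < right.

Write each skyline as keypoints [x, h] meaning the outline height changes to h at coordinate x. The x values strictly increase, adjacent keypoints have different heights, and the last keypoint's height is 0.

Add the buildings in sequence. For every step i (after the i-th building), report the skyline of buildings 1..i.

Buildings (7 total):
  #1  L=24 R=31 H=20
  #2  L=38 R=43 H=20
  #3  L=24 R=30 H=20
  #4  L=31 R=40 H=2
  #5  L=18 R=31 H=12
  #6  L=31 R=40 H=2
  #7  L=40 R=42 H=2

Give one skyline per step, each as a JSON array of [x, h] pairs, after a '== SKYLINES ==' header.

== SKYLINES ==
[[24,20],[31,0]]
[[24,20],[31,0],[38,20],[43,0]]
[[24,20],[31,0],[38,20],[43,0]]
[[24,20],[31,2],[38,20],[43,0]]
[[18,12],[24,20],[31,2],[38,20],[43,0]]
[[18,12],[24,20],[31,2],[38,20],[43,0]]
[[18,12],[24,20],[31,2],[38,20],[43,0]]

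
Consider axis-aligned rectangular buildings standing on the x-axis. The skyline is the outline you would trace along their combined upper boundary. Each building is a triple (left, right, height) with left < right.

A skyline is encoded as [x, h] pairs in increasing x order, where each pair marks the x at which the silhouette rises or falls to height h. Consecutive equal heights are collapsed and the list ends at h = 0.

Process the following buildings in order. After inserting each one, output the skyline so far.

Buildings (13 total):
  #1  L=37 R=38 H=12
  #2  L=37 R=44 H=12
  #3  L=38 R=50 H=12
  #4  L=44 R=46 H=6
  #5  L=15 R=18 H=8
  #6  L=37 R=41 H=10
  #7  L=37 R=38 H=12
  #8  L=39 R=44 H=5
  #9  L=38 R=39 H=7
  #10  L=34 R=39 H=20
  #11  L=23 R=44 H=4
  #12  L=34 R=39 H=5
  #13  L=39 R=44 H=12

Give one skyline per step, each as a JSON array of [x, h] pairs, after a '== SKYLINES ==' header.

== SKYLINES ==
[[37,12],[38,0]]
[[37,12],[44,0]]
[[37,12],[50,0]]
[[37,12],[50,0]]
[[15,8],[18,0],[37,12],[50,0]]
[[15,8],[18,0],[37,12],[50,0]]
[[15,8],[18,0],[37,12],[50,0]]
[[15,8],[18,0],[37,12],[50,0]]
[[15,8],[18,0],[37,12],[50,0]]
[[15,8],[18,0],[34,20],[39,12],[50,0]]
[[15,8],[18,0],[23,4],[34,20],[39,12],[50,0]]
[[15,8],[18,0],[23,4],[34,20],[39,12],[50,0]]
[[15,8],[18,0],[23,4],[34,20],[39,12],[50,0]]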